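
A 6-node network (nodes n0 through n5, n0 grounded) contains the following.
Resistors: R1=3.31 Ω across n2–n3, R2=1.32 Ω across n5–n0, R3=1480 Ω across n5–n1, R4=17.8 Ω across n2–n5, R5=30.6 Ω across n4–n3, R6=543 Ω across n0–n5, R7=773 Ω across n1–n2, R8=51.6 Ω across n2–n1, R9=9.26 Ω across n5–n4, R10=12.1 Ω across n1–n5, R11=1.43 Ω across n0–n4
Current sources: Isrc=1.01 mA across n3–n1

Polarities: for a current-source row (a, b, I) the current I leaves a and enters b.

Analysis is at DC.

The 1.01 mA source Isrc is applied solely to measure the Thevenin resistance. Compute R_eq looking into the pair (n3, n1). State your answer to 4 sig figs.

Apply KCL at each of the 5 non-ground nodes and solve the resulting linear system.
Node n1: branches {R3, R7, R8, R10, Isrc} → V_1 = 0.008590
Node n2: branches {R1, R4, R7, R8} → V_2 = -0.006833
Node n3: branches {R1, R5, Isrc} → V_3 = -0.009215
Node n4: branches {R5, R9, R11} → V_4 = -0.0003205
Node n5: branches {R2, R3, R4, R6, R9, R10} → V_5 = 0.0002952

R_eq = 17.63 Ω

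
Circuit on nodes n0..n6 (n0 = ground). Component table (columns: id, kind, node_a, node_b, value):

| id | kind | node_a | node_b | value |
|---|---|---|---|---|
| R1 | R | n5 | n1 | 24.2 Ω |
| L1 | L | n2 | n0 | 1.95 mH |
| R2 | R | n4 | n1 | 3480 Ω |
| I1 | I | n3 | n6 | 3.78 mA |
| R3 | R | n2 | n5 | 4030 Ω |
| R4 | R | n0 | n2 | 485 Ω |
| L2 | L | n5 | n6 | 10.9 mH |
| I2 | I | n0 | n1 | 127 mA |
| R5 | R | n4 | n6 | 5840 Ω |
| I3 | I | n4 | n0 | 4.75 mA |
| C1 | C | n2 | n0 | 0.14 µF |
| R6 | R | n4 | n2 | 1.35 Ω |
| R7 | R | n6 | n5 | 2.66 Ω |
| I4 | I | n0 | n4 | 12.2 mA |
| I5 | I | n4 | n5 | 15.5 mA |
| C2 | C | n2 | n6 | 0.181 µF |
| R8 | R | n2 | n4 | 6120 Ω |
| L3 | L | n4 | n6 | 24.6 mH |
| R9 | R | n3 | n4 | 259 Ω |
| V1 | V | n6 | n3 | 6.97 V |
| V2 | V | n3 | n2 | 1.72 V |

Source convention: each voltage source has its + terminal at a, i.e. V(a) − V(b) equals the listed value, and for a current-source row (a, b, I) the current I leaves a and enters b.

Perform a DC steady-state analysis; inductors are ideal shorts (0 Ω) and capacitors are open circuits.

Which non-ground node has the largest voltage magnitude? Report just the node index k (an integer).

1

Apply KCL at each of the 6 non-ground nodes and solve the resulting linear system.
Node n1: branches {R1, R2, I2} → V_1 = 11.74
Node n2: branches {L1, R3, R4, C1, R6, C2, R8, V2} → V_2 = 0.000
Node n3: branches {I1, R9, V1, V2} → V_3 = 1.720
Node n4: branches {R2, R5, I3, R6, I4, I5, R8, L3, R9} → V_4 = 8.690
Node n5: branches {R1, R3, L2, R7, I5} → V_5 = 8.690
Node n6: branches {I1, L2, R5, R7, C2, L3, V1} → V_6 = 8.690
Source currents: i(L1)=0.1345, i(L2)=0.1395, i(L3)=-6.473, i(V1)=-6.329, i(V2)=-6.306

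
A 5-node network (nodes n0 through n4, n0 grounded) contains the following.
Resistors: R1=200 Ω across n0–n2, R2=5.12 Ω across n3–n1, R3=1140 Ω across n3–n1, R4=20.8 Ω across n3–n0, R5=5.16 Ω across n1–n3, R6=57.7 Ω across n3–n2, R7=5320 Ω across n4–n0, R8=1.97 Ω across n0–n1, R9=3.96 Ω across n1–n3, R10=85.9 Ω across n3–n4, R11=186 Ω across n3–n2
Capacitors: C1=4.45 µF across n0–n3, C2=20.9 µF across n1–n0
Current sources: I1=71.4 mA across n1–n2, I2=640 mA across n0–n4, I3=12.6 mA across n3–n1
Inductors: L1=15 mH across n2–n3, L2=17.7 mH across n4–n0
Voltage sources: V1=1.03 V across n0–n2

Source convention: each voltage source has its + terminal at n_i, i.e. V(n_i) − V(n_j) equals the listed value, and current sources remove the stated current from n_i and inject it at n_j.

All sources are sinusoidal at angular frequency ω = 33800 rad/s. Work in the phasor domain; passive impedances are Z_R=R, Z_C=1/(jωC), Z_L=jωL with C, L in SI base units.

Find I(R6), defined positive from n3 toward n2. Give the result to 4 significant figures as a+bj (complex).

Apply KCL at each of the 4 non-ground nodes and solve the resulting linear system.
Node n1: branches {R2, R3, I1, R5, R8, R9, C2, I3} → V_1 = 0.2451-0.3820j
Node n2: branches {R1, I1, R6, L1, R11, V1} → V_2 = -1.030+0.000j
Node n3: branches {R2, R3, R4, C1, R5, R6, L1, R9, I3, R10, R11} → V_3 = 0.9502-0.4143j
Node n4: branches {I2, R7, L2, R10} → V_4 = 54.02+7.225j
Source currents: i(V1)=-0.1207+0.01331j

0.03432-0.007180j A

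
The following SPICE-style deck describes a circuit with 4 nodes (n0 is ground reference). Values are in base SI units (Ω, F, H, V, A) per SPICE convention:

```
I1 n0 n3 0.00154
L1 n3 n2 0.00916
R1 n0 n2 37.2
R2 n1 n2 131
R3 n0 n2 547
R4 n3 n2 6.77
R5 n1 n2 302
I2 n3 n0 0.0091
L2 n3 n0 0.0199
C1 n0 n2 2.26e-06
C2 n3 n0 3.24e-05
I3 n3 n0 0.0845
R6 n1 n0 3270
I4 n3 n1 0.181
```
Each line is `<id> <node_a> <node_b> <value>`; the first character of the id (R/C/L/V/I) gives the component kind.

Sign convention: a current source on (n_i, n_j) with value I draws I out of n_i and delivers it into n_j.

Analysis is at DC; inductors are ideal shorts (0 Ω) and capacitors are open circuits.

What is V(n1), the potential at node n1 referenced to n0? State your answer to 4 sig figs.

Apply KCL at each of the 3 non-ground nodes and solve the resulting linear system.
Node n1: branches {R2, R5, R6, I4} → V_1 = 16.09
Node n2: branches {L1, R1, R2, R3, R4, R5, C1} → V_2 = 0.000
Node n3: branches {I1, L1, R4, I2, L2, C2, I3, I4} → V_3 = 0.000
Source currents: i(L1)=-0.1761, i(L2)=-0.09698

16.09 V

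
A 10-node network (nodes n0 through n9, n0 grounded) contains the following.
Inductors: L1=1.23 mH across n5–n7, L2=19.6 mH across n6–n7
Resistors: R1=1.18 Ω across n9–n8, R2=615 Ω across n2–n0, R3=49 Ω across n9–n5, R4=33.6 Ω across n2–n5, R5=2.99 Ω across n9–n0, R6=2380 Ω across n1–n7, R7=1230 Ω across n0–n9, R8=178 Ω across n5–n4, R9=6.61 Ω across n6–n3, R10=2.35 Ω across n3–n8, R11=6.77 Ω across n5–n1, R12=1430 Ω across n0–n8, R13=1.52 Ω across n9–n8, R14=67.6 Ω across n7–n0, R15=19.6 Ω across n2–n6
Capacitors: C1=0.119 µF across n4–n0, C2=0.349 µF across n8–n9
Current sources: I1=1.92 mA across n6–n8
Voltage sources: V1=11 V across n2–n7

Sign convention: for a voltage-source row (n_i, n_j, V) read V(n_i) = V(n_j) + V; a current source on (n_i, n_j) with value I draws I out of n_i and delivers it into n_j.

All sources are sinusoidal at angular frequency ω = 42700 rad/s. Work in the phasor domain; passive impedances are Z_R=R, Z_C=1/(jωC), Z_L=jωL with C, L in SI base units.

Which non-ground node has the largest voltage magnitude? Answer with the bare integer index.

7

MNA unknowns: 9 node voltages V₁..V_9 plus 1 source current (V1)
L1: Y=0.000-0.01904j on G[5,7]
R1: Y=0.8475+0.000j on G[9,8]
C1: Y=0.000+0.005081j on G[4,0]
R2: Y=0.001626+0.000j on G[2,0]
R3: Y=0.02041+0.000j on G[9,5]
R4: Y=0.02976+0.000j on G[2,5]
R5: Y=0.3344+0.000j on G[9,0]
R6: Y=0.0004202+0.000j on G[1,7]
R7: Y=0.0008130+0.000j on G[0,9]
R8: Y=0.005618+0.000j on G[5,4]
R9: Y=0.1513+0.000j on G[6,3]
R10: Y=0.4255+0.000j on G[3,8]
R11: Y=0.1477+0.000j on G[5,1]
R12: Y=0.0006993+0.000j on G[0,8]
L2: Y=0.000-0.001195j on G[6,7]
R13: Y=0.6579+0.000j on G[9,8]
I1: z[6]−=0.00192, z[8]+=0.00192
R14: Y=0.01479+0.000j on G[7,0]
R15: Y=0.05102+0.000j on G[2,6]
C2: Y=0.000+0.01490j on G[8,9]
V1: row V2−V7=11, i_V1 at 2,7
solve → V1=0.7763+2.311j, V2=3.342-1.200j, V3=0.6391-0.07175j, V4=1.595+0.8785j, V5=0.8003+2.321j, V6=1.306-0.3035j, V7=-7.658-1.200j, V8=0.4020+0.01063j, V9=0.3342+0.03460j
aux → i_V1=-0.1850+0.1525j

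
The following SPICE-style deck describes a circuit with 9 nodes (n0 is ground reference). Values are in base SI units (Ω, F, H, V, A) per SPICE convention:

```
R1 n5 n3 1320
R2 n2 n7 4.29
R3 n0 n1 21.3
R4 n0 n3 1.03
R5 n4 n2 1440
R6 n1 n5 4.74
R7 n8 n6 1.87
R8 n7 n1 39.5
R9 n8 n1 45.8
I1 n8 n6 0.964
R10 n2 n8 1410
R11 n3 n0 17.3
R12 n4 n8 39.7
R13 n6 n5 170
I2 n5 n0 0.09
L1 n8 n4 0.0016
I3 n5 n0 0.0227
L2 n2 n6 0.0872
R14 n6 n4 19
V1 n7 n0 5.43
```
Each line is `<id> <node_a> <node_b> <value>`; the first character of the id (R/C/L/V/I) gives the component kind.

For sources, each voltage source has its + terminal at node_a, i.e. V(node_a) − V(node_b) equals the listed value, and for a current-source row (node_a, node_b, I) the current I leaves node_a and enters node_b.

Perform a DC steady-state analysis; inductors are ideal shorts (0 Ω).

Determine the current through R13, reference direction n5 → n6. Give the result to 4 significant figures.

MNA unknowns: 8 node voltages V₁..V_8 plus 3 source currents (L1, L2, V1)
R1: Y=0.0007576 on G[5,3]
R2: Y=0.2331 on G[2,7]
R3: Y=0.04695 on G[0,1]
R4: Y=0.9709 on G[0,3]
R5: Y=0.0006944 on G[4,2]
R6: Y=0.2110 on G[1,5]
R7: Y=0.5348 on G[8,6]
R8: Y=0.02532 on G[7,1]
R9: Y=0.02183 on G[8,1]
I1: z[8]−=0.964, z[6]+=0.964
R10: Y=0.0007092 on G[2,8]
R11: Y=0.05780 on G[3,0]
R12: Y=0.02519 on G[4,8]
R13: Y=0.005882 on G[6,5]
I2: z[5]−=0.09, z[0]+=0.09
L1: row V8−V4=0, i_L1 at 8,4
I3: z[5]−=0.0227, z[0]+=0.0227
L2: row V2−V6=0, i_L2 at 2,6
R14: Y=0.05263 on G[6,4]
V1: row V7−V0=5.43, i_V1 at 7,0
solve → V1=1.312, V2=5.127, V3=0.0006571, V4=3.411, V5=0.8929, V6=5.127, V7=5.430, V8=3.411
aux → i_L1=-0.09146, i_L2=0.06833, i_V1=-0.1750

-0.02490 A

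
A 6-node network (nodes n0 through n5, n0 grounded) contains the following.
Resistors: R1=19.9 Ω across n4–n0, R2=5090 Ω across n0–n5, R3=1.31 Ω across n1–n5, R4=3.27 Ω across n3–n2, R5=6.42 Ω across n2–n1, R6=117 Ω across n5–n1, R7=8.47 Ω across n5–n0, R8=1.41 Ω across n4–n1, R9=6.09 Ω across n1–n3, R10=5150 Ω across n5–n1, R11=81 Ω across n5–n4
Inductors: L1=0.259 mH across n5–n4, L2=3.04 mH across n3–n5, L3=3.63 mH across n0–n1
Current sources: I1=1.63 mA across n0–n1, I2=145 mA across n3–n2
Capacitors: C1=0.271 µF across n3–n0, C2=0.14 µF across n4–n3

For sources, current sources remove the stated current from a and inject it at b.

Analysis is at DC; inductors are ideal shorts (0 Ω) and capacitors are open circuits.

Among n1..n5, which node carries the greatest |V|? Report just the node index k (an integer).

2

MNA unknowns: 5 node voltages V₁..V_5 plus 3 source currents (L1, L2, L3)
R1: Y=0.05025 on G[4,0]
R2: Y=0.0001965 on G[0,5]
L1: row V5−V4=0, i_L1 at 5,4
R3: Y=0.7634 on G[1,5]
L2: row V3−V5=0, i_L2 at 3,5
R4: Y=0.3058 on G[3,2]
R5: Y=0.1558 on G[2,1]
R6: Y=0.008547 on G[5,1]
I1: z[0]−=0.00163, z[1]+=0.00163
C1: Y=0.000 on G[3,0]
R7: Y=0.1181 on G[5,0]
C2: Y=0.000 on G[4,3]
R8: Y=0.7092 on G[4,1]
L3: row V0−V1=0, i_L3 at 0,1
R9: Y=0.1642 on G[1,3]
R10: Y=0.0001942 on G[5,1]
R11: Y=0.01235 on G[5,4]
I2: z[3]−=0.145, z[2]+=0.145
solve → V1=0.000, V2=0.2972, V3=-0.02552, V4=-0.02552, V5=-0.02552
aux → i_L1=-0.01938, i_L2=-0.04211, i_L3=-0.005931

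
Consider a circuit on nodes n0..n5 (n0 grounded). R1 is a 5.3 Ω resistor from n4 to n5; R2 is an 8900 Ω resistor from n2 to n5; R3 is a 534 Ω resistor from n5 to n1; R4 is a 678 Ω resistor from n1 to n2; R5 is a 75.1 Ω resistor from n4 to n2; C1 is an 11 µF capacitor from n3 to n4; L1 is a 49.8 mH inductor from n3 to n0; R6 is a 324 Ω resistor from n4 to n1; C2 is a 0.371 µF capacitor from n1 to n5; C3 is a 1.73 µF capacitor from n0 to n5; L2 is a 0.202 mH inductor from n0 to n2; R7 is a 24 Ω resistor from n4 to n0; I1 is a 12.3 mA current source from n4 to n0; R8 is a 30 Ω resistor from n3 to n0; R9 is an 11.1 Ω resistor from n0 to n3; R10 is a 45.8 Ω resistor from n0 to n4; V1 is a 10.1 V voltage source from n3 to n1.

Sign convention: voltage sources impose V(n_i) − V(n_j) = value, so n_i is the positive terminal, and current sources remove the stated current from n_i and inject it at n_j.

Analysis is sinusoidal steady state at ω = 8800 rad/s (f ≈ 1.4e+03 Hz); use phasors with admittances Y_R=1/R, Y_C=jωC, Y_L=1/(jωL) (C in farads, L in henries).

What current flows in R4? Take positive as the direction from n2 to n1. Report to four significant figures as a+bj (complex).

0.01458+0.0001199j A

Apply KCL at each of the 5 non-ground nodes and solve the resulting linear system.
Node n1: branches {R3, R4, R6, C2, V1} → V_1 = -9.891-0.1137j
Node n2: branches {R2, R4, R5, L2} → V_2 = -0.006648-0.03245j
Node n3: branches {C1, L1, R8, R9, V1} → V_3 = 0.2089-0.1137j
Node n4: branches {R1, R5, C1, R6, R7, I1, R10} → V_4 = -0.2799+0.2562j
Node n5: branches {R1, R2, R3, C2, C3} → V_5 = -0.3608+0.1180j
Source currents: i(V1)=-0.06133-0.03281j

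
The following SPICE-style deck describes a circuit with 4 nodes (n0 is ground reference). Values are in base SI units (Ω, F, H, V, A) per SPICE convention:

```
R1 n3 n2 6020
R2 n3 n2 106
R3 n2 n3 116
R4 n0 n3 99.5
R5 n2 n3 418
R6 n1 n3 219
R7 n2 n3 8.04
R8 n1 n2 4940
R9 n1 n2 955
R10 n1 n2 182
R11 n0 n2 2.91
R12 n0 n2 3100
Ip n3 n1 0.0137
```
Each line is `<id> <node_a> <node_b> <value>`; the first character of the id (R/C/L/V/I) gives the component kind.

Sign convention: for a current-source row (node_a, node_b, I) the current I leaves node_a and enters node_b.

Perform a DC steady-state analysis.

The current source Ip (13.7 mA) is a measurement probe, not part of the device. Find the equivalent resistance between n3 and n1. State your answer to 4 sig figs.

Element admittances at DC:
  Y(R1) = 0.0001661 S between n3,n2
  Y(R2) = 0.009434 S between n3,n2
  Y(R3) = 0.008621 S between n2,n3
  Y(R4) = 0.01005 S between n0,n3
  Y(R5) = 0.002392 S between n2,n3
  Y(R6) = 0.004566 S between n1,n3
  Y(R7) = 0.1244 S between n2,n3
  Y(R8) = 0.0002024 S between n1,n2
  Y(R9) = 0.001047 S between n1,n2
  Y(R10) = 0.005495 S between n1,n2
  Y(R11) = 0.3436 S between n0,n2
  Y(R12) = 0.0003226 S between n0,n2
  Ip: injects 0.0137 A into n1 (from n3)
Assemble and solve the 3×3 MNA system:
  V(n1)=1.192  V(n2)=0.001473  V(n3)=-0.05040

R_eq = 90.67 Ω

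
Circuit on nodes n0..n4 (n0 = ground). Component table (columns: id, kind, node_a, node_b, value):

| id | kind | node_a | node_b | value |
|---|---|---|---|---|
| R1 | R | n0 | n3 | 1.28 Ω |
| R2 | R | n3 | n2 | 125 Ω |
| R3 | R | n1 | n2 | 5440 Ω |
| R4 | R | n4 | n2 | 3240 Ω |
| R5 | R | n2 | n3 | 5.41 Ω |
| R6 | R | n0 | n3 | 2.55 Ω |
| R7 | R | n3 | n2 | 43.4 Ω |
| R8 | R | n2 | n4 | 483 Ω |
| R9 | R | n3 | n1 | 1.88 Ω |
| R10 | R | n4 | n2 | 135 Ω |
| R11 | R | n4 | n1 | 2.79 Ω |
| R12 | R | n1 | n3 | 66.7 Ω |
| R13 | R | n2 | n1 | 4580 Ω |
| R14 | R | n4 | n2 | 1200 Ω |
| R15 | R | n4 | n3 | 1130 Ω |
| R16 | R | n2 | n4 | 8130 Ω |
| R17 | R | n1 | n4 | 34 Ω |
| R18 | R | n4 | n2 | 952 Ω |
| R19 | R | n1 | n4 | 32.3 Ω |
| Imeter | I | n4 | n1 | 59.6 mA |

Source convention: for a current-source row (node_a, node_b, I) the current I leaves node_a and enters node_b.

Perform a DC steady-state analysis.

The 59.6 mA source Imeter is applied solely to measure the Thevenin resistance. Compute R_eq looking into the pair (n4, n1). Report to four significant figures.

Apply KCL at each of the 4 non-ground nodes and solve the resulting linear system.
Node n1: branches {R3, R9, R11, R12, R13, R17, R19, Imeter} → V_1 = 0.002981
Node n2: branches {R2, R3, R4, R5, R7, R8, R10, R13, R14, R16, R18} → V_2 = -0.006997
Node n3: branches {R1, R2, R5, R6, R7, R9, R12, R15} → V_3 = 0.000
Node n4: branches {R4, R8, R10, R11, R14, R15, R16, R17, R18, R19, Imeter} → V_4 = -0.1354

R_eq = 2.322 Ω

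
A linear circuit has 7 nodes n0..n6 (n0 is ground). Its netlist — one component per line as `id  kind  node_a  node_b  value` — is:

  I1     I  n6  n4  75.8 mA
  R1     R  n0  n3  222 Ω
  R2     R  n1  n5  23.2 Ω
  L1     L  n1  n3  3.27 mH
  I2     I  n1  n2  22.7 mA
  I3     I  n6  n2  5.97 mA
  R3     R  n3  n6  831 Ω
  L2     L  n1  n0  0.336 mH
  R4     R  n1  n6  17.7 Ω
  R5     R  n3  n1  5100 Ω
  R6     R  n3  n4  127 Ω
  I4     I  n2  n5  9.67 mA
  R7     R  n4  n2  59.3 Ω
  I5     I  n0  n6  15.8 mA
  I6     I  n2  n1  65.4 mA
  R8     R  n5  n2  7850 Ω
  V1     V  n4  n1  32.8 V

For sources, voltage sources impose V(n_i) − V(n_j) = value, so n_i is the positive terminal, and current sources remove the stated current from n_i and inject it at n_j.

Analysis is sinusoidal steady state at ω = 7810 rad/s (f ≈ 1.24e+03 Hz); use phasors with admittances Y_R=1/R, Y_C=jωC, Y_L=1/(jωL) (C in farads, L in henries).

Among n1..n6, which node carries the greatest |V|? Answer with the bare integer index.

Element admittances at ω=7810 rad/s:
  I1: injects 0.0758 A into n4 (from n6)
  Y(R1) = 0.004505+0.000j S between n0,n3
  Y(R2) = 0.04310+0.000j S between n1,n5
  Y(L1) = 0.000-0.03916j S between n1,n3
  I2: injects 0.0227 A into n2 (from n1)
  I3: injects 0.00597 A into n2 (from n6)
  Y(R3) = 0.001203+0.000j S between n3,n6
  Y(L2) = 0.000-0.3811j S between n1,n0
  Y(R4) = 0.05650+0.000j S between n1,n6
  Y(R5) = 0.0001961+0.000j S between n3,n1
  Y(R6) = 0.007874+0.000j S between n3,n4
  I4: injects 0.00967 A into n5 (from n2)
  Y(R7) = 0.01686+0.000j S between n4,n2
  I5: injects 0.0158 A into n6 (from n0)
  I6: injects 0.0654 A into n1 (from n2)
  Y(R8) = 0.0001274+0.000j S between n5,n2
  V1: constraint V(n4)−V(n1) = 32.8
Assemble and solve the 7×7 MNA system:
  V(n1)=0.06914+0.01641j  V(n2)=29.89+0.01641j  V(n3)=2.120+5.849j  V(n4)=32.87+0.01641j  V(n5)=0.3807+0.01641j  V(n6)=-1.031+0.1380j
  i(V1)=-0.2165+0.04593j

4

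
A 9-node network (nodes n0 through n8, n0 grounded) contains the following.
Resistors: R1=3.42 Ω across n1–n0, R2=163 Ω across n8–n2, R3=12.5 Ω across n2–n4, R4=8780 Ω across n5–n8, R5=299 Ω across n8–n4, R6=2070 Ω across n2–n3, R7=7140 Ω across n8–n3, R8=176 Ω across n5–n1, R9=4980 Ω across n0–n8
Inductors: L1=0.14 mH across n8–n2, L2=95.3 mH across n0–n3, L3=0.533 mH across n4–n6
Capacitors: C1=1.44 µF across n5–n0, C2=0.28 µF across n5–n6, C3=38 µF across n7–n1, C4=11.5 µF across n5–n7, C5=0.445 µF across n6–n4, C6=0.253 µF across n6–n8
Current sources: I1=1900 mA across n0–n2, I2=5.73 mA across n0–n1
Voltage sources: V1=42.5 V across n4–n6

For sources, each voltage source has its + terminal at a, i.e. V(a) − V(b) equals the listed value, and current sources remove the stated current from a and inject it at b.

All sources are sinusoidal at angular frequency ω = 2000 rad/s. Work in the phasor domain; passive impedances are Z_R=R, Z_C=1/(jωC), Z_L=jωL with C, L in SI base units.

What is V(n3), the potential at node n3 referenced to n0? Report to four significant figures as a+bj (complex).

MNA unknowns: 8 node voltages V₁..V_8 plus 1 source current (V1)
R1: Y=0.2924+0.000j on G[1,0]
R2: Y=0.006135+0.000j on G[8,2]
L1: Y=0.000-3.571j on G[8,2]
R3: Y=0.08000+0.000j on G[2,4]
R4: Y=0.0001139+0.000j on G[5,8]
R5: Y=0.003344+0.000j on G[8,4]
C1: Y=0.000+0.002880j on G[5,0]
R6: Y=0.0004831+0.000j on G[2,3]
C2: Y=0.000+0.0005600j on G[5,6]
C3: Y=0.000+0.07600j on G[7,1]
C4: Y=0.000+0.02300j on G[5,7]
I1: z[0]−=1.9, z[2]+=1.9
R7: Y=0.0001401+0.000j on G[8,3]
C5: Y=0.000+0.0008900j on G[6,4]
L2: Y=0.000-0.005247j on G[0,3]
R8: Y=0.005682+0.000j on G[5,1]
I2: z[0]−=0.00573, z[1]+=0.00573
C6: Y=0.000+0.0005060j on G[6,8]
R9: Y=0.0002008+0.000j on G[0,8]
L3: Y=0.000-0.9381j on G[4,6]
V1: row V4−V6=42.5, i_V1 at 4,6
solve → V1=1.997+2.206j, V2=1634-802.5j, V3=116.7+180.2j, V4=1628-812.6j, V5=44.65-16.82j, V6=1586-812.6j, V7=11.91-2.213j, V8=1634-802.7j
aux → i_V1=0.4506+40.67j

116.7+180.2j V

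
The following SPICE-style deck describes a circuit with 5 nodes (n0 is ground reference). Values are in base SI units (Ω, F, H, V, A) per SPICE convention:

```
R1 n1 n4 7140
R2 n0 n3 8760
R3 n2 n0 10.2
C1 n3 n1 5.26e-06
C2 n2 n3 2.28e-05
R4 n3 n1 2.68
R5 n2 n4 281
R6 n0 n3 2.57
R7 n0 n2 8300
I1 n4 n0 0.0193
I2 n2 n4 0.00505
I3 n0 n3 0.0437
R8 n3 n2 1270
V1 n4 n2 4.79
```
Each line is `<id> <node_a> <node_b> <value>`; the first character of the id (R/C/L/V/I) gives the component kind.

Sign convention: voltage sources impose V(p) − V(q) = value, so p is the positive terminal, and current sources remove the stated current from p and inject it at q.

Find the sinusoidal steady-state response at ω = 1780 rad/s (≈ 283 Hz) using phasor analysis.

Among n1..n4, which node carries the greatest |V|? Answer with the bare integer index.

Apply KCL at each of the 4 non-ground nodes and solve the resulting linear system.
Node n1: branches {R1, C1, R4} → V_1 = 0.1018-0.02562j
Node n2: branches {R3, C2, R5, R7, I2, R8, V1} → V_2 = -0.1485+0.1016j
Node n3: branches {R2, C1, C2, R4, R6, I3, R8} → V_3 = 0.1001-0.02562j
Node n4: branches {R1, R5, I1, I2, V1} → V_4 = 4.641+0.1016j
Source currents: i(V1)=-0.03193-1.782e-05j

4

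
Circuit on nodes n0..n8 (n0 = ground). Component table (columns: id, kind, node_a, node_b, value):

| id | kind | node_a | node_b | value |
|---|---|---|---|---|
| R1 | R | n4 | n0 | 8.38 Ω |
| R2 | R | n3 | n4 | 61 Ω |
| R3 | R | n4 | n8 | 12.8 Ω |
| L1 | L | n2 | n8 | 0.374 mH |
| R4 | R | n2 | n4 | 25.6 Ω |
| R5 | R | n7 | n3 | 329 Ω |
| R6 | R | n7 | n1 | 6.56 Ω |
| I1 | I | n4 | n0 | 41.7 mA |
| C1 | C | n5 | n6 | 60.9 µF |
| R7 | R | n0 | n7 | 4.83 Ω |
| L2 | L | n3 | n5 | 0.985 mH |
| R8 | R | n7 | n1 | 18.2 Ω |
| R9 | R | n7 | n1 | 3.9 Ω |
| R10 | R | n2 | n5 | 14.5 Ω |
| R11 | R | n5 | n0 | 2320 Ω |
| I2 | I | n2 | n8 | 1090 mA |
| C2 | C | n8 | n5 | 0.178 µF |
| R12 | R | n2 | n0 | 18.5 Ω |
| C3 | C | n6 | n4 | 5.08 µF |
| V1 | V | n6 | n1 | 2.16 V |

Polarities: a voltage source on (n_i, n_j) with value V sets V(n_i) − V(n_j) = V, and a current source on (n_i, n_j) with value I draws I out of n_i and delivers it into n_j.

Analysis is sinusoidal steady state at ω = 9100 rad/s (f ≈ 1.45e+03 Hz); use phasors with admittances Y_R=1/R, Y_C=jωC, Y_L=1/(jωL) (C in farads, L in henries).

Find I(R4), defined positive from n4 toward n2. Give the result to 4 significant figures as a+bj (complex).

Apply KCL at each of the 8 non-ground nodes and solve the resulting linear system.
Node n1: branches {R6, R8, R9, V1} → V_1 = -0.8891-0.3887j
Node n2: branches {L1, R4, R10, I2, R12} → V_2 = 0.4507-0.8312j
Node n3: branches {R2, R5, L2} → V_3 = 1.052-0.3827j
Node n4: branches {R1, R2, R3, R4, I1, C3} → V_4 = 0.4954+0.8446j
Node n5: branches {C1, L2, R10, R11, C2} → V_5 = 1.236-0.2557j
Node n6: branches {C1, C3, V1} → V_6 = 1.271-0.3887j
Node n7: branches {R5, R6, R7, R8, R9} → V_7 = -0.6072-0.2693j
Node n8: branches {R3, L1, I2, C2} → V_8 = 0.9615+2.771j
Source currents: i(V1)=-0.1308-0.05541j

0.001745+0.06546j A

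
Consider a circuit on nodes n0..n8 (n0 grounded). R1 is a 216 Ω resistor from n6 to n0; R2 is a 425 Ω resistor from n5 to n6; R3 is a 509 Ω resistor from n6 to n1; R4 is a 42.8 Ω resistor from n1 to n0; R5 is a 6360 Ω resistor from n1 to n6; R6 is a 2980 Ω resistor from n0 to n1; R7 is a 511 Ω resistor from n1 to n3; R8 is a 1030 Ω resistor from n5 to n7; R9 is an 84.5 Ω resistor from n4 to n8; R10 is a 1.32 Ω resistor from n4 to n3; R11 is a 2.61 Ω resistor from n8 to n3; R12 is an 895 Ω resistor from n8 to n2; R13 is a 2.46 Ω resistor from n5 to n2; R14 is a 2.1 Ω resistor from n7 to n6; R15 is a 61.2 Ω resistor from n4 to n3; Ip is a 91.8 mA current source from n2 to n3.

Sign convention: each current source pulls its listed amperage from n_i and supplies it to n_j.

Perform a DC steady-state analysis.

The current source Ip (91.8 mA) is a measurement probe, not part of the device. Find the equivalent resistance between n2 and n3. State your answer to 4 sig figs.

MNA unknowns: 8 node voltages V₁..V_8
R1: Y=0.004630 on G[6,0]
R2: Y=0.002353 on G[5,6]
R3: Y=0.001965 on G[6,1]
R4: Y=0.02336 on G[1,0]
R5: Y=0.0001572 on G[1,6]
R6: Y=0.0003356 on G[0,1]
R7: Y=0.001957 on G[1,3]
R8: Y=0.0009709 on G[5,7]
R9: Y=0.01183 on G[4,8]
R10: Y=0.7576 on G[4,3]
R11: Y=0.3831 on G[8,3]
R12: Y=0.001117 on G[8,2]
R13: Y=0.4065 on G[5,2]
R14: Y=0.4762 on G[7,6]
R15: Y=0.01634 on G[4,3]
Ip: z[2]−=0.0918, z[3]+=0.0918
solve → V1=1.195, V2=-19.43, V3=23.60, V4=23.60, V5=-19.32, V6=-6.120, V7=-6.147, V8=23.48

R_eq = 468.8 Ω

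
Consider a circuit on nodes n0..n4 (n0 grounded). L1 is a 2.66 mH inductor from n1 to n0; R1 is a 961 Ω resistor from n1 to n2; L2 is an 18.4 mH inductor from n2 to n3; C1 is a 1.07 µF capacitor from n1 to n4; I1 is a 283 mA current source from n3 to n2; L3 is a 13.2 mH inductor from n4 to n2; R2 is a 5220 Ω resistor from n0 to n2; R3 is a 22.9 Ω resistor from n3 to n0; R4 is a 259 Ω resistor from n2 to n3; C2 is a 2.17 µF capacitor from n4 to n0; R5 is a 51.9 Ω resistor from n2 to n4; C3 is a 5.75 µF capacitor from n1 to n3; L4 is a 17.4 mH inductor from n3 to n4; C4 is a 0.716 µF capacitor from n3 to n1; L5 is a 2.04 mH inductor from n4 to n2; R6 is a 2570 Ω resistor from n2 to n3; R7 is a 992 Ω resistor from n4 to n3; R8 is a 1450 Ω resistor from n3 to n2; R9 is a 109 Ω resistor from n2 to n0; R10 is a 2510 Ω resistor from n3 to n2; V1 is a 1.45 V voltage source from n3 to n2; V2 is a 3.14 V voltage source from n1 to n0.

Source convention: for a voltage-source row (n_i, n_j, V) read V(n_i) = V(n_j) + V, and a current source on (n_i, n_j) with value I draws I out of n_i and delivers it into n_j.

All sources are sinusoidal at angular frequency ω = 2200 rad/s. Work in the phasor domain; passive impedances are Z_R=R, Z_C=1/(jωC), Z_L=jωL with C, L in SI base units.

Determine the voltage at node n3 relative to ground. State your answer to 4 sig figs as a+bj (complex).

0.6861+0.8708j V

Element admittances at ω=2200 rad/s:
  Y(L1) = 0.000-0.1709j S between n1,n0
  Y(R1) = 0.001041+0.000j S between n1,n2
  Y(L2) = 0.000-0.02470j S between n2,n3
  Y(C1) = 0.000+0.002354j S between n1,n4
  I1: injects 0.283 A into n2 (from n3)
  Y(L3) = 0.000-0.03444j S between n4,n2
  Y(R2) = 0.0001916+0.000j S between n0,n2
  Y(R3) = 0.04367+0.000j S between n3,n0
  Y(R4) = 0.003861+0.000j S between n2,n3
  Y(C2) = 0.000+0.004774j S between n4,n0
  Y(R5) = 0.01927+0.000j S between n2,n4
  Y(C3) = 0.000+0.01265j S between n1,n3
  Y(L4) = 0.000-0.02612j S between n3,n4
  Y(C4) = 0.000+0.001575j S between n3,n1
  Y(L5) = 0.000-0.2228j S between n4,n2
  Y(R6) = 0.0003891+0.000j S between n2,n3
  Y(R7) = 0.001008+0.000j S between n4,n3
  Y(R8) = 0.0006897+0.000j S between n3,n2
  Y(R9) = 0.009174+0.000j S between n2,n0
  Y(R10) = 0.0003984+0.000j S between n3,n2
  V1: constraint V(n3)−V(n2) = 1.45
  V2: constraint V(n1)−V(n0) = 3.14
Assemble and solve the 6×6 MNA system:
  V(n1)=3.140+0.000j  V(n2)=-0.7639+0.8708j  V(n3)=0.6861+0.8708j  V(n4)=-0.6717+0.8918j
  i(V1)=-0.3091+0.06819j  i(V2)=-0.01855+0.4936j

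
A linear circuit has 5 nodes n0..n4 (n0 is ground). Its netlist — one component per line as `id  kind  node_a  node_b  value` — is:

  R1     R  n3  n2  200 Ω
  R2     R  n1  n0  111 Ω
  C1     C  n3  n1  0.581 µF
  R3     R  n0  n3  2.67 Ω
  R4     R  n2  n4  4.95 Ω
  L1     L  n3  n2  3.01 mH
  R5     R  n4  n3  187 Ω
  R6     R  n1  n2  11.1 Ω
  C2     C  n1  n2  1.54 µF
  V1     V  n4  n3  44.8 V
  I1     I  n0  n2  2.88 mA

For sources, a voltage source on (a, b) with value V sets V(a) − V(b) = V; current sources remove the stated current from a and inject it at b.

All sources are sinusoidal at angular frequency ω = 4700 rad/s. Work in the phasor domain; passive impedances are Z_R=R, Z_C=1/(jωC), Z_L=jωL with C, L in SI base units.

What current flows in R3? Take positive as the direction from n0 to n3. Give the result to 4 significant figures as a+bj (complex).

Element admittances at ω=4700 rad/s:
  Y(R1) = 0.005000+0.000j S between n3,n2
  Y(R2) = 0.009009+0.000j S between n1,n0
  Y(C1) = 0.000+0.002731j S between n3,n1
  Y(R3) = 0.3745+0.000j S between n0,n3
  Y(R4) = 0.2020+0.000j S between n2,n4
  Y(L1) = 0.000-0.07069j S between n3,n2
  Y(R5) = 0.005348+0.000j S between n4,n3
  Y(R6) = 0.09009+0.000j S between n1,n2
  Y(C2) = 0.000+0.007238j S between n1,n2
  V1: constraint V(n4)−V(n3) = 44.8
  I1: injects 0.00288 A into n2 (from n0)
Assemble and solve the 5×5 MNA system:
  V(n1)=34.17+10.10j  V(n2)=37.42+11.91j  V(n3)=-0.8142-0.2430j  V(n4)=43.99-0.2430j
  i(V1)=-1.566+2.455j

0.3049+0.09100j A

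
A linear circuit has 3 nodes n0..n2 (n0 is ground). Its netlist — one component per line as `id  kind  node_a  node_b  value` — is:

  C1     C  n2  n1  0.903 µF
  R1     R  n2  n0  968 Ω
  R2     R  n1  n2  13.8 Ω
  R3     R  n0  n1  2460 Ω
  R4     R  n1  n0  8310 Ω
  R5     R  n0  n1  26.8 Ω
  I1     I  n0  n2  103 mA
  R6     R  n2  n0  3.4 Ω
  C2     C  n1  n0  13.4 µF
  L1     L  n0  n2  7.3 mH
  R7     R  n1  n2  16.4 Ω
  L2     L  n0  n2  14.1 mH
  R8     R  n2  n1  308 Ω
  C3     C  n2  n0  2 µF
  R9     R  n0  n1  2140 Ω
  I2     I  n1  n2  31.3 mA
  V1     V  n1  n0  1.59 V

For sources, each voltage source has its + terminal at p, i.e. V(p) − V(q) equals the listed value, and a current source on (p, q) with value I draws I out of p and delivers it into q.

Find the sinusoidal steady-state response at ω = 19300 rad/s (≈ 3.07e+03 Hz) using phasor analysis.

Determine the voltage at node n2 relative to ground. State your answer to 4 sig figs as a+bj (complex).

0.8121-0.02093j V

Element admittances at ω=19300 rad/s:
  Y(C1) = 0.000+0.01743j S between n2,n1
  Y(R1) = 0.001033+0.000j S between n2,n0
  Y(R2) = 0.07246+0.000j S between n1,n2
  Y(R3) = 0.0004065+0.000j S between n0,n1
  Y(R4) = 0.0001203+0.000j S between n1,n0
  Y(R5) = 0.03731+0.000j S between n0,n1
  I1: injects 0.103 A into n2 (from n0)
  Y(R6) = 0.2941+0.000j S between n2,n0
  Y(C2) = 0.000+0.2586j S between n1,n0
  Y(L1) = 0.000-0.007098j S between n0,n2
  Y(R7) = 0.06098+0.000j S between n1,n2
  Y(L2) = 0.000-0.003675j S between n0,n2
  Y(R8) = 0.003247+0.000j S between n2,n1
  Y(C3) = 0.000+0.03860j S between n2,n0
  Y(R9) = 0.0004673+0.000j S between n0,n1
  I2: injects 0.0313 A into n2 (from n1)
  V1: constraint V(n1)−V(n0) = 1.59
Assemble and solve the 3×3 MNA system:
  V(n1)=1.590+0.000j  V(n2)=0.8121-0.02093j
  i(V1)=-0.1982-0.4276j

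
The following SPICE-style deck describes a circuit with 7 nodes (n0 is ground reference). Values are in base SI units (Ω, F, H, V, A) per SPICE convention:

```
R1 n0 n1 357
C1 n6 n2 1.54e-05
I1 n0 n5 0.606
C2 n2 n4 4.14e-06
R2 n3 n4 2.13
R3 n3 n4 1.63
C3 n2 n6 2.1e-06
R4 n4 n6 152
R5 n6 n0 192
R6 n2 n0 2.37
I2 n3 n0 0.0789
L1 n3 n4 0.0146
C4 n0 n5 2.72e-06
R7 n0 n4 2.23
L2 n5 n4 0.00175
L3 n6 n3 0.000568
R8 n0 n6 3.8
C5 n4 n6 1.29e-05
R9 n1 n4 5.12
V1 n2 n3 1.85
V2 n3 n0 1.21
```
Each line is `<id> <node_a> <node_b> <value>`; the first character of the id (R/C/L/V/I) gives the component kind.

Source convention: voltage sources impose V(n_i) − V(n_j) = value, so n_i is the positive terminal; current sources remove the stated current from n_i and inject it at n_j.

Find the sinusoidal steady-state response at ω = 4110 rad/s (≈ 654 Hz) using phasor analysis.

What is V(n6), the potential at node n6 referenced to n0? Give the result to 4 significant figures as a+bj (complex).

Apply KCL at each of the 6 non-ground nodes and solve the resulting linear system.
Node n1: branches {R1, R9} → V_1 = 1.273-0.02060j
Node n2: branches {C1, C2, C3, R6, V1} → V_2 = 3.060+0.000j
Node n3: branches {R2, R3, I2, L1, L3, V1, V2} → V_3 = 1.210+0.000j
Node n4: branches {C2, R2, R3, R4, L1, R7, L2, C5, R9} → V_4 = 1.292-0.02090j
Node n5: branches {I1, C4, L2} → V_5 = 1.404+4.717j
Node n6: branches {C1, C3, R4, R5, L3, R8, C5} → V_6 = 0.4318-0.3596j
Source currents: i(V1)=-1.265-0.2191j, i(V2)=-1.410+0.09024j

0.4318-0.3596j V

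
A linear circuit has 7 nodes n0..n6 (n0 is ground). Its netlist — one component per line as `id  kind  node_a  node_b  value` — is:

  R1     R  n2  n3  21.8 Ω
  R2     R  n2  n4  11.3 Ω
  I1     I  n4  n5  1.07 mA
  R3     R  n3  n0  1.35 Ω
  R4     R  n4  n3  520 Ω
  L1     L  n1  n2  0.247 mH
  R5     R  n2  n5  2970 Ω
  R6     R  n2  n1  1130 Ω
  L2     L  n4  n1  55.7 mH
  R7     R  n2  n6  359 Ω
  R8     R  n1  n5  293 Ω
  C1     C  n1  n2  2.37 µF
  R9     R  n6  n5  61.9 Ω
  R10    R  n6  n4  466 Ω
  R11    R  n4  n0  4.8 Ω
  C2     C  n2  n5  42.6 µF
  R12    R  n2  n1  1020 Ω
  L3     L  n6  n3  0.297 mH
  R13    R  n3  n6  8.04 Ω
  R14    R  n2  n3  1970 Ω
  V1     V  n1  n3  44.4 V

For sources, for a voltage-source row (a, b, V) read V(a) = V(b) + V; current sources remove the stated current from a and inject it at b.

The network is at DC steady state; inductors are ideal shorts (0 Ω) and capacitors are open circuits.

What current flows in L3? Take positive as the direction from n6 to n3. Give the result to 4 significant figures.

Apply KCL at each of the 6 non-ground nodes and solve the resulting linear system.
Node n1: branches {L1, R6, L2, R8, C1, R12, V1} → V_1 = 34.65
Node n2: branches {R1, R2, L1, R5, R6, R7, C1, C2, R12, R14} → V_2 = 34.65
Node n3: branches {R1, R3, R4, L3, R13, R14, V1} → V_3 = -9.746
Node n4: branches {R2, I1, R4, L2, R10, R11} → V_4 = 34.65
Node n5: branches {I1, R5, R8, R9, C2} → V_5 = -1.328
Node n6: branches {R7, R9, R10, L3, R13} → V_6 = -9.746
Source currents: i(L1)=2.195, i(L2)=-7.401, i(L3)=0.3549, i(V1)=-9.719

0.3549 A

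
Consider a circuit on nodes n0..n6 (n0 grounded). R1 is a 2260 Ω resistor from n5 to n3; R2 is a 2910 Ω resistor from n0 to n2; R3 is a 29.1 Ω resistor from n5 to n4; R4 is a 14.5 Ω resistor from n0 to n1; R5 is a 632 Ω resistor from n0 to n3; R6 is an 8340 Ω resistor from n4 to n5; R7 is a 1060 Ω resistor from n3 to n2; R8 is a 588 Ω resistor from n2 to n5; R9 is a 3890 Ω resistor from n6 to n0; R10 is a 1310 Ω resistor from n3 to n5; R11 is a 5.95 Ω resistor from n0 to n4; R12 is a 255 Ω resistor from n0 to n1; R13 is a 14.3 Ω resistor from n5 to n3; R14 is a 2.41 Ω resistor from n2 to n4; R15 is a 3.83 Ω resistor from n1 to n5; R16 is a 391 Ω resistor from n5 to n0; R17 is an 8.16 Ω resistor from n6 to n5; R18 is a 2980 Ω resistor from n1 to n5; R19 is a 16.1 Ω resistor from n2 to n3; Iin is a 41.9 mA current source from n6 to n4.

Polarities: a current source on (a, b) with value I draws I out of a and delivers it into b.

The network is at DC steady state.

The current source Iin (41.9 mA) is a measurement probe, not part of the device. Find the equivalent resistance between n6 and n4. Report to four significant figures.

R_eq = 17.11 Ω

Element admittances at DC:
  Y(R1) = 0.0004425 S between n5,n3
  Y(R2) = 0.0003436 S between n0,n2
  Y(R3) = 0.03436 S between n5,n4
  Y(R4) = 0.06897 S between n0,n1
  Y(R5) = 0.001582 S between n0,n3
  Y(R6) = 0.0001199 S between n4,n5
  Y(R7) = 0.0009434 S between n3,n2
  Y(R8) = 0.001701 S between n2,n5
  Y(R9) = 0.0002571 S between n6,n0
  Y(R10) = 0.0007634 S between n3,n5
  Y(R11) = 0.1681 S between n0,n4
  Y(R12) = 0.003922 S between n0,n1
  Y(R13) = 0.06993 S between n5,n3
  Y(R14) = 0.4149 S between n2,n4
  Y(R15) = 0.2611 S between n1,n5
  Y(R16) = 0.002558 S between n5,n0
  Y(R17) = 0.1225 S between n6,n5
  Y(R18) = 0.0003356 S between n1,n5
  Y(R19) = 0.06211 S between n2,n3
  Iin: injects 0.0419 A into n4 (from n6)
Assemble and solve the 6×6 MNA system:
  V(n1)=-0.2163  V(n2)=0.07061  V(n3)=-0.1121  V(n4)=0.09986  V(n5)=-0.2766  V(n6)=-0.6172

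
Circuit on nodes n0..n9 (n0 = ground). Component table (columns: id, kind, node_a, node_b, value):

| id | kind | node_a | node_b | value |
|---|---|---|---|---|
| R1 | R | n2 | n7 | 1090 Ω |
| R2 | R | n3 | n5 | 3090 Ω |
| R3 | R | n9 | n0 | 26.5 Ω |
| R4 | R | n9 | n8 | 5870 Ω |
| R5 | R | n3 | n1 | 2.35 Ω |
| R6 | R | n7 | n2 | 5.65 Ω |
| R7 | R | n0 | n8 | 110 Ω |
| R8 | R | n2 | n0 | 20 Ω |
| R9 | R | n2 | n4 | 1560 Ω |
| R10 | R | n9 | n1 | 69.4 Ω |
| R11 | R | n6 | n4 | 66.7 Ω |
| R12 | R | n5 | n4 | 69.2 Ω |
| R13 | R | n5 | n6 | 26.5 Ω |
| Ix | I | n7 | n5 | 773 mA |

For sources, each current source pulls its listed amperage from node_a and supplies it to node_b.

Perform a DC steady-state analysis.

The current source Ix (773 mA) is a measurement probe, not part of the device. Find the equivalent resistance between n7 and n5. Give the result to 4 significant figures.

MNA unknowns: 9 node voltages V₁..V_9
R1: Y=0.0009174 on G[2,7]
R2: Y=0.0003236 on G[3,5]
R3: Y=0.03774 on G[9,0]
R4: Y=0.0001704 on G[9,8]
R5: Y=0.4255 on G[3,1]
R6: Y=0.1770 on G[7,2]
R7: Y=0.009091 on G[0,8]
R8: Y=0.05000 on G[2,0]
R9: Y=0.0006410 on G[2,4]
R10: Y=0.01441 on G[9,1]
R11: Y=0.01499 on G[6,4]
R12: Y=0.01445 on G[5,4]
R13: Y=0.03774 on G[5,6]
Ix: z[7]−=0.773, z[5]+=0.773
solve → V1=24.64, V2=-5.144, V3=25.24, V4=799.5, V5=820.0, V6=814.2, V7=-9.489, V8=0.1248, V9=6.786

R_eq = 1073. Ω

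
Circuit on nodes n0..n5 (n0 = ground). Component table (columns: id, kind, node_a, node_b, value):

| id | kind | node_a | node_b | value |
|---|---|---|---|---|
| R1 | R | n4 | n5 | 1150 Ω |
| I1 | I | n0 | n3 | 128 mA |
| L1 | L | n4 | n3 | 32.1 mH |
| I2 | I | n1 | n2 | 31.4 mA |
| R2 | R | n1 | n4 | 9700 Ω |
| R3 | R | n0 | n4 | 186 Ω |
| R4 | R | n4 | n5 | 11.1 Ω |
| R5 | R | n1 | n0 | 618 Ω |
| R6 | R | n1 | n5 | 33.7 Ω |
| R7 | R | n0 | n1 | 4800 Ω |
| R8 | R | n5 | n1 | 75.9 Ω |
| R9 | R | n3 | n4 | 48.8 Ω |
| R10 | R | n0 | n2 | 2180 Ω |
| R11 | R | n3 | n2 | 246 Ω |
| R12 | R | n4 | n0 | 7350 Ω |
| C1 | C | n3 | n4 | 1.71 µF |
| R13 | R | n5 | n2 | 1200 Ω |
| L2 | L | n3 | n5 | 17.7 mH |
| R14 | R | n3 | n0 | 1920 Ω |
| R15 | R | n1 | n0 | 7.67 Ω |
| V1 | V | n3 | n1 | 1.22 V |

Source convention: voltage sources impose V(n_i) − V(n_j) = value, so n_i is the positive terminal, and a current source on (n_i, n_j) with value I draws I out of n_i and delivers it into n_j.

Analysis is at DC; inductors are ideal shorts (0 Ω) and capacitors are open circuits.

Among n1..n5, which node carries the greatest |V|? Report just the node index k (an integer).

2

Apply KCL at each of the 5 non-ground nodes and solve the resulting linear system.
Node n1: branches {I2, R2, R5, R6, R7, R8, R15, V1} → V_1 = 0.8470
Node n2: branches {I2, R10, R11, R13} → V_2 = 7.751
Node n3: branches {I1, L1, R9, R11, C1, L2, R14, V1} → V_3 = 2.067
Node n4: branches {R1, L1, R2, R3, R4, R9, R12, C1} → V_4 = 2.067
Node n5: branches {R1, R4, R6, R8, R13, L2} → V_5 = 2.067
Source currents: i(L1)=-0.01152, i(L2)=0.04754, i(V1)=0.09097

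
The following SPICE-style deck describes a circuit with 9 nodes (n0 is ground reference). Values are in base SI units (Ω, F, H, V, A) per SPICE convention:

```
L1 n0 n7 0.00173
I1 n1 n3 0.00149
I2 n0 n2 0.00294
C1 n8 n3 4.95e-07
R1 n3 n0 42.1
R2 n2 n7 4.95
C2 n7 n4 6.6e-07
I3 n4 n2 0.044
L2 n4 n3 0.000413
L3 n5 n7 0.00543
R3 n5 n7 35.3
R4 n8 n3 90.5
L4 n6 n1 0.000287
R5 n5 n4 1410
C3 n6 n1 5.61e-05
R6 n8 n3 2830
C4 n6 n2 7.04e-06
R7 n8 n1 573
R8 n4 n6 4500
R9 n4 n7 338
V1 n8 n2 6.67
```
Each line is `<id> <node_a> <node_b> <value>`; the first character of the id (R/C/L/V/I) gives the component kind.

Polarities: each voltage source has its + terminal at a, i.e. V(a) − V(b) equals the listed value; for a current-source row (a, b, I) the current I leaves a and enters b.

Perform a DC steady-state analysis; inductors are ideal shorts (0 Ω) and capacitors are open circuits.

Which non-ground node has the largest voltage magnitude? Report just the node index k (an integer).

8

Apply KCL at each of the 8 non-ground nodes and solve the resulting linear system.
Node n1: branches {I1, L4, C3, R7} → V_1 = 5.166
Node n2: branches {I2, R2, I3, C4, V1} → V_2 = -0.1020
Node n3: branches {I1, C1, R1, L2, R4, R6} → V_3 = 0.8588
Node n4: branches {C2, I3, L2, R5, R8, R9} → V_4 = 0.8588
Node n5: branches {L3, R3, R5} → V_5 = 0.000
Node n6: branches {L4, C3, C4, R8} → V_6 = 5.166
Node n7: branches {L1, R2, C2, L3, R3, R9} → V_7 = 0.000
Node n8: branches {C1, R4, R6, R7, V1} → V_8 = 6.568
Source currents: i(L1)=0.01746, i(L2)=-0.04619, i(L3)=0.0006091, i(L4)=-0.0009571, i(V1)=-0.06755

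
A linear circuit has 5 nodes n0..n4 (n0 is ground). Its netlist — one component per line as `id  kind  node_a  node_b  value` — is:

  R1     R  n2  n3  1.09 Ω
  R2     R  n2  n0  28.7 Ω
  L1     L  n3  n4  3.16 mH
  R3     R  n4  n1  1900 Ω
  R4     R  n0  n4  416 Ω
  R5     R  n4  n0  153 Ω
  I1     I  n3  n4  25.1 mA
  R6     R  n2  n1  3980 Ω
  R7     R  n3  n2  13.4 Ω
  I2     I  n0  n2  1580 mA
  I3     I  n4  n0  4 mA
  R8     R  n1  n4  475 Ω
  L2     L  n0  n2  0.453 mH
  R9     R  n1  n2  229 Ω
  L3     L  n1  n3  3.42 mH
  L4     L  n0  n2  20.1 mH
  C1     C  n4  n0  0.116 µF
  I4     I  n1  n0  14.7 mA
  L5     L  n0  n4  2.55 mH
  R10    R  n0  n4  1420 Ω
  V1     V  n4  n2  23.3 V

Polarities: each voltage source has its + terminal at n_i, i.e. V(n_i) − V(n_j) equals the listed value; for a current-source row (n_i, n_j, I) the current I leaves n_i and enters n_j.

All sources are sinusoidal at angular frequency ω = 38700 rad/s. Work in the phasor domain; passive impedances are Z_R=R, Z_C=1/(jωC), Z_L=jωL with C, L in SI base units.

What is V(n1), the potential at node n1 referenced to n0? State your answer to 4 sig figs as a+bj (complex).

11.38+18.15j V

MNA unknowns: 4 node voltages V₁..V_4 plus 1 source current (V1)
R1: Y=0.9174+0.000j on G[2,3]
R2: Y=0.03484+0.000j on G[2,0]
L1: Y=0.000-0.008177j on G[3,4]
R3: Y=0.0005263+0.000j on G[4,1]
R4: Y=0.002404+0.000j on G[0,4]
R5: Y=0.006536+0.000j on G[4,0]
I1: z[3]−=0.0251, z[4]+=0.0251
R6: Y=0.0002513+0.000j on G[2,1]
R7: Y=0.07463+0.000j on G[3,2]
I2: z[0]−=1.58, z[2]+=1.58
I3: z[4]−=0.004, z[0]+=0.004
R8: Y=0.002105+0.000j on G[1,4]
L2: Y=0.000-0.05704j on G[0,2]
R9: Y=0.004367+0.000j on G[1,2]
L3: Y=0.000-0.007555j on G[1,3]
L4: Y=0.000-0.001286j on G[0,2]
C1: Y=0.000+0.004489j on G[4,0]
I4: z[1]−=0.0147, z[0]+=0.0147
L5: Y=0.000-0.01013j on G[0,4]
R10: Y=0.0007042+0.000j on G[0,4]
V1: row V4−V2=23.3, i_V1 at 4,2
solve → V1=11.38+18.15j, V2=8.408+15.05j, V3=8.410+14.83j, V4=31.71+15.05j
aux → i_V1=-0.4249+0.2325j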